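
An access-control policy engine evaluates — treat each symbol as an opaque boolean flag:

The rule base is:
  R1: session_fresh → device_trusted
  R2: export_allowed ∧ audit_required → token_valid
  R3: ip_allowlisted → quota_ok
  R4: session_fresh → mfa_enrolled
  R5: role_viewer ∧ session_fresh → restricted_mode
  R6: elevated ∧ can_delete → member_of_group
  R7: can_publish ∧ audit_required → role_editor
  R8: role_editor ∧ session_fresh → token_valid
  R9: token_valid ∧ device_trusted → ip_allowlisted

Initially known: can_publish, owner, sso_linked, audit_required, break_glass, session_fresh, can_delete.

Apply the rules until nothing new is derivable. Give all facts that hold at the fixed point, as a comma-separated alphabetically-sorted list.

Round 1: R1 [session_fresh → device_trusted]; R4 [session_fresh → mfa_enrolled]; R7 [can_publish ∧ audit_required → role_editor]. New: device_trusted, mfa_enrolled, role_editor.
Round 2: R8 [role_editor ∧ session_fresh → token_valid]. New: token_valid.
Round 3: R9 [token_valid ∧ device_trusted → ip_allowlisted]. New: ip_allowlisted.
Round 4: R3 [ip_allowlisted → quota_ok]. New: quota_ok.

audit_required, break_glass, can_delete, can_publish, device_trusted, ip_allowlisted, mfa_enrolled, owner, quota_ok, role_editor, session_fresh, sso_linked, token_valid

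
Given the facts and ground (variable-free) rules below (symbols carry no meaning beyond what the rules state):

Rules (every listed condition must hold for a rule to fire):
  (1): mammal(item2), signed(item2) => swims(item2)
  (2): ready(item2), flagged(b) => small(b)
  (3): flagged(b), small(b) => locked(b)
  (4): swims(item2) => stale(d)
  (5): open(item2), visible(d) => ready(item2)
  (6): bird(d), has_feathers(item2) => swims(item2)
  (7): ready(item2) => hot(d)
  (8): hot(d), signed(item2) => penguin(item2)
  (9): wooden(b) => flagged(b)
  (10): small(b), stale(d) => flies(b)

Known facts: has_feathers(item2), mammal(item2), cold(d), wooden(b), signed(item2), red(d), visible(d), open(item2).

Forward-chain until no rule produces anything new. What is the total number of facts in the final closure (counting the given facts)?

17

Round 1 fires (1), (5), (9), giving swims(item2), ready(item2), flagged(b).
Round 2 fires (2), (4), (7), giving small(b), stale(d), hot(d).
Round 3 fires (3), (8), (10), giving locked(b), penguin(item2), flies(b).
Closure: {cold(d), flagged(b), flies(b), has_feathers(item2), hot(d), locked(b), mammal(item2), open(item2), penguin(item2), ready(item2), red(d), signed(item2), small(b), stale(d), swims(item2), visible(d), wooden(b)} — 17 facts.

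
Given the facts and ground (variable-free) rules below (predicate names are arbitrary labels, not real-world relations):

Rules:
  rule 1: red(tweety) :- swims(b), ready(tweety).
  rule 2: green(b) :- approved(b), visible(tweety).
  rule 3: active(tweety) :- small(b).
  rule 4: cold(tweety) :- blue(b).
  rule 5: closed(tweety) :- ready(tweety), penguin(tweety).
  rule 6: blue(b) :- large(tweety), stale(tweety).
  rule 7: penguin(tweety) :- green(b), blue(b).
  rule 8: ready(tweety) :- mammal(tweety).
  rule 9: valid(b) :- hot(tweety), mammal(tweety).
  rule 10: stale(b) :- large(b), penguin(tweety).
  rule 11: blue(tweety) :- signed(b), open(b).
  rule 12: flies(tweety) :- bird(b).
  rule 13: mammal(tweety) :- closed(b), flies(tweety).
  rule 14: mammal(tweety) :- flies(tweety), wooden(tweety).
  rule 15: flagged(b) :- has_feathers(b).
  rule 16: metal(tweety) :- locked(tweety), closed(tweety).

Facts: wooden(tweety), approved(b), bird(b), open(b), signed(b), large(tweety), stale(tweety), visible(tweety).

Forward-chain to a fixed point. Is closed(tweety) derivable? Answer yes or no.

Round 1 fires rule 2, rule 6, rule 11, rule 12, giving green(b), blue(b), blue(tweety), flies(tweety).
Round 2 fires rule 4, rule 7, rule 14, giving cold(tweety), penguin(tweety), mammal(tweety).
Round 3 fires rule 8, giving ready(tweety).
Round 4 fires rule 5, giving closed(tweety).
closed(tweety) appears in round 4, so it is derivable.

yes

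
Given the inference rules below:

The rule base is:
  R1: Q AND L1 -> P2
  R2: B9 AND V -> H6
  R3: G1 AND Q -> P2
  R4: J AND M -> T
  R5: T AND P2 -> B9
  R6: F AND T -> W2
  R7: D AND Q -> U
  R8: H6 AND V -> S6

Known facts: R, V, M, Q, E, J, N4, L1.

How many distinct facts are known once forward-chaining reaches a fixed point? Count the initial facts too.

13

[1] R1 [Q AND L1 -> P2]; R4 [J AND M -> T]. ⇒ new: P2, T.
[2] R5 [T AND P2 -> B9]. ⇒ new: B9.
[3] R2 [B9 AND V -> H6]. ⇒ new: H6.
[4] R8 [H6 AND V -> S6]. ⇒ new: S6.
Closure: {B9, E, H6, J, L1, M, N4, P2, Q, R, S6, T, V} — 13 facts.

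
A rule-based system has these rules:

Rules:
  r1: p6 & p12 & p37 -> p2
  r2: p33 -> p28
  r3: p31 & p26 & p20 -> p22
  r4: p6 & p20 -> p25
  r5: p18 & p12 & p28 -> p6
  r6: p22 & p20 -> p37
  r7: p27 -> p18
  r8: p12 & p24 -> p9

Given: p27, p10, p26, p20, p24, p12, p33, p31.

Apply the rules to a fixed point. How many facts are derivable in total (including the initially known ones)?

16

Round 1 fires r2, r3, r7, r8, giving p28, p22, p18, p9.
Round 2 fires r5, r6, giving p6, p37.
Round 3 fires r1, r4, giving p2, p25.
Closure: {p10, p12, p18, p2, p20, p22, p24, p25, p26, p27, p28, p31, p33, p37, p6, p9} — 16 facts.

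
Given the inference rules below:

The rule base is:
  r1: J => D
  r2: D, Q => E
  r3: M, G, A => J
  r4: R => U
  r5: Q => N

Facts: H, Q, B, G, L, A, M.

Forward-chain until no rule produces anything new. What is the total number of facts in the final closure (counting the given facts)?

Round 1 fires r3, r5, giving J, N.
Round 2 fires r1, giving D.
Round 3 fires r2, giving E.
Closure: {A, B, D, E, G, H, J, L, M, N, Q} — 11 facts.

11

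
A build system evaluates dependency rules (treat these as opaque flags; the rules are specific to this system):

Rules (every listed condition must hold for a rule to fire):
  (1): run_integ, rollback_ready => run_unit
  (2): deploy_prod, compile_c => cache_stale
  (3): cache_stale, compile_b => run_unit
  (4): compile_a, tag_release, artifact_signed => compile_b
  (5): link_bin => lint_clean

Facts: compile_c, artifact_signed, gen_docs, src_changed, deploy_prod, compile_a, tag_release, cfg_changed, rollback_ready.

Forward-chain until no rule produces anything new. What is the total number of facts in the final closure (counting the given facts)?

12

Round 1: (2) [deploy_prod, compile_c => cache_stale]; (4) [compile_a, tag_release, artifact_signed => compile_b]. New: cache_stale, compile_b.
Round 2: (3) [cache_stale, compile_b => run_unit]. New: run_unit.
Closure: {artifact_signed, cache_stale, cfg_changed, compile_a, compile_b, compile_c, deploy_prod, gen_docs, rollback_ready, run_unit, src_changed, tag_release} — 12 facts.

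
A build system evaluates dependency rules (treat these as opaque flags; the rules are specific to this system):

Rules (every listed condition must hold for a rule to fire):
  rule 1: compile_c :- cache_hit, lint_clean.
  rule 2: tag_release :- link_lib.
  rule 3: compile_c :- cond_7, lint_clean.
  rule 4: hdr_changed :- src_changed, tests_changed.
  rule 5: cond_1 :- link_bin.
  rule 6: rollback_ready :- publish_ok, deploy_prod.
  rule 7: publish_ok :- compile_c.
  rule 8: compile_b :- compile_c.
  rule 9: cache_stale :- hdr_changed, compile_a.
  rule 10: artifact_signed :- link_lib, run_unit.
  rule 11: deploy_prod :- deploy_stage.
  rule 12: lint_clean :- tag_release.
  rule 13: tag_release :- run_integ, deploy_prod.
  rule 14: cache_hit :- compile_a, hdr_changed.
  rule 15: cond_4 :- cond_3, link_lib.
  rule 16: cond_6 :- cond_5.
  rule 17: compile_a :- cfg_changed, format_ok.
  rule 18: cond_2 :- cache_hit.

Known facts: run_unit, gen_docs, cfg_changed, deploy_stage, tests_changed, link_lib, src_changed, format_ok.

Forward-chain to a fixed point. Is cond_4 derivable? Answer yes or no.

Round 1: rule 2 [tag_release :- link_lib.]; rule 4 [hdr_changed :- src_changed, tests_changed.]; rule 10 [artifact_signed :- link_lib, run_unit.]; rule 11 [deploy_prod :- deploy_stage.]; rule 17 [compile_a :- cfg_changed, format_ok.]. Adds tag_release, hdr_changed, artifact_signed, deploy_prod, compile_a.
Round 2: rule 9 [cache_stale :- hdr_changed, compile_a.]; rule 12 [lint_clean :- tag_release.]; rule 14 [cache_hit :- compile_a, hdr_changed.]. Adds cache_stale, lint_clean, cache_hit.
Round 3: rule 1 [compile_c :- cache_hit, lint_clean.]; rule 18 [cond_2 :- cache_hit.]. Adds compile_c, cond_2.
Round 4: rule 7 [publish_ok :- compile_c.]; rule 8 [compile_b :- compile_c.]. Adds publish_ok, compile_b.
Round 5: rule 6 [rollback_ready :- publish_ok, deploy_prod.]. Adds rollback_ready.
Fixed point reached. cond_4 is concluded only by rule 15; rule 15 needs cond_3 (never derived).

no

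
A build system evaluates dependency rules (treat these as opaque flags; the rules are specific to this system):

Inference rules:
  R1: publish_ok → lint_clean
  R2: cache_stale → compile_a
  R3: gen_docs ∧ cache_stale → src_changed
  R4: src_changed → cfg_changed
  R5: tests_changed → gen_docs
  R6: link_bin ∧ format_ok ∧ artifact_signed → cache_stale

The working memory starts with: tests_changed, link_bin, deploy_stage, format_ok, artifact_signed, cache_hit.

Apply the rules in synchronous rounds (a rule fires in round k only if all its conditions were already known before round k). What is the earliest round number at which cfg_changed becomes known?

3

Round 1: R5 [tests_changed → gen_docs]; R6 [link_bin ∧ format_ok ∧ artifact_signed → cache_stale]. New: gen_docs, cache_stale.
Round 2: R2 [cache_stale → compile_a]; R3 [gen_docs ∧ cache_stale → src_changed]. New: compile_a, src_changed.
Round 3: R4 [src_changed → cfg_changed]. New: cfg_changed.
cfg_changed first appears in round 3.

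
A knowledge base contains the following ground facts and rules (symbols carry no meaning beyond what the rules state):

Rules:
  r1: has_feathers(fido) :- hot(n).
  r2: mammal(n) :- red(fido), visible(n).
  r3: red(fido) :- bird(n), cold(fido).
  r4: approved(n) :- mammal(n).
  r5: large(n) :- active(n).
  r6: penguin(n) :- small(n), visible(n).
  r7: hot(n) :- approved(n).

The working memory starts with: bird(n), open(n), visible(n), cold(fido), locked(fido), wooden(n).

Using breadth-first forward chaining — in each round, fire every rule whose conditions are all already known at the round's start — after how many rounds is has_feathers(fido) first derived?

5

Round 1 — r3, derive red(fido).
Round 2 — r2, derive mammal(n).
Round 3 — r4, derive approved(n).
Round 4 — r7, derive hot(n).
Round 5 — r1, derive has_feathers(fido).
has_feathers(fido) first appears in round 5.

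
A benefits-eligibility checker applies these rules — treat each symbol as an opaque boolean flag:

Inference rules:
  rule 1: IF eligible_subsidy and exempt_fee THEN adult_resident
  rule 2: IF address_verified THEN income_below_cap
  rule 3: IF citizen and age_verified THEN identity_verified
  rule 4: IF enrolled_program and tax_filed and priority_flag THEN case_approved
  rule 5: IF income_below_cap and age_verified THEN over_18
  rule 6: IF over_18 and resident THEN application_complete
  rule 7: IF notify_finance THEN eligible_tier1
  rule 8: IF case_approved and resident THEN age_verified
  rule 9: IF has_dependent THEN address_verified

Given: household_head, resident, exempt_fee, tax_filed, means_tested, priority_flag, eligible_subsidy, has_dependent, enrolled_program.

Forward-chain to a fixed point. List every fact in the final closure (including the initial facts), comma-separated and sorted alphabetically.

[1] rule 1 [IF eligible_subsidy and exempt_fee THEN adult_resident]; rule 4 [IF enrolled_program and tax_filed and priority_flag THEN case_approved]; rule 9 [IF has_dependent THEN address_verified]. ⇒ new: adult_resident, case_approved, address_verified.
[2] rule 2 [IF address_verified THEN income_below_cap]; rule 8 [IF case_approved and resident THEN age_verified]. ⇒ new: income_below_cap, age_verified.
[3] rule 5 [IF income_below_cap and age_verified THEN over_18]. ⇒ new: over_18.
[4] rule 6 [IF over_18 and resident THEN application_complete]. ⇒ new: application_complete.

address_verified, adult_resident, age_verified, application_complete, case_approved, eligible_subsidy, enrolled_program, exempt_fee, has_dependent, household_head, income_below_cap, means_tested, over_18, priority_flag, resident, tax_filed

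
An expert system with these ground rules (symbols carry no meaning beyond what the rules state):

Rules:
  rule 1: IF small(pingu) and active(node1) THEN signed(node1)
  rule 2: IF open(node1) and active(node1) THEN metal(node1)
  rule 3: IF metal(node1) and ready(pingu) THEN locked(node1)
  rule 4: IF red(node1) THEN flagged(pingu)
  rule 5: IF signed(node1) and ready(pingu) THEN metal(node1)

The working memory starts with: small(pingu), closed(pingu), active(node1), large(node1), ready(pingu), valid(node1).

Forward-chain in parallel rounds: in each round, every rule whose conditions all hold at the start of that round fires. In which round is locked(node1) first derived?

3

[1] rule 1 [IF small(pingu) and active(node1) THEN signed(node1)]. ⇒ new: signed(node1).
[2] rule 5 [IF signed(node1) and ready(pingu) THEN metal(node1)]. ⇒ new: metal(node1).
[3] rule 3 [IF metal(node1) and ready(pingu) THEN locked(node1)]. ⇒ new: locked(node1).
locked(node1) first appears in round 3.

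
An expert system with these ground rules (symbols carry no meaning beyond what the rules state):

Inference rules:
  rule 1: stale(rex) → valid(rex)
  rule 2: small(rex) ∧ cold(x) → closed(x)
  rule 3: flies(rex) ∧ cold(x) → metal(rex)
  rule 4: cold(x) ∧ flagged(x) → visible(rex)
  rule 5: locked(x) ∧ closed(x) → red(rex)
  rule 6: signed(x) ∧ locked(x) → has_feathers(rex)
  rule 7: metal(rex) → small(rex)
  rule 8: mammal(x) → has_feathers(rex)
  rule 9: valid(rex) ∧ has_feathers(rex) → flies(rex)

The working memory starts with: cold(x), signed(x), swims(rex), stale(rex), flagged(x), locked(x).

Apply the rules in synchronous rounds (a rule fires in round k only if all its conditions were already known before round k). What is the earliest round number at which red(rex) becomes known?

Round 1: rule 1 [stale(rex) → valid(rex)]; rule 4 [cold(x) ∧ flagged(x) → visible(rex)]; rule 6 [signed(x) ∧ locked(x) → has_feathers(rex)]. New: valid(rex), visible(rex), has_feathers(rex).
Round 2: rule 9 [valid(rex) ∧ has_feathers(rex) → flies(rex)]. New: flies(rex).
Round 3: rule 3 [flies(rex) ∧ cold(x) → metal(rex)]. New: metal(rex).
Round 4: rule 7 [metal(rex) → small(rex)]. New: small(rex).
Round 5: rule 2 [small(rex) ∧ cold(x) → closed(x)]. New: closed(x).
Round 6: rule 5 [locked(x) ∧ closed(x) → red(rex)]. New: red(rex).
red(rex) first appears in round 6.

6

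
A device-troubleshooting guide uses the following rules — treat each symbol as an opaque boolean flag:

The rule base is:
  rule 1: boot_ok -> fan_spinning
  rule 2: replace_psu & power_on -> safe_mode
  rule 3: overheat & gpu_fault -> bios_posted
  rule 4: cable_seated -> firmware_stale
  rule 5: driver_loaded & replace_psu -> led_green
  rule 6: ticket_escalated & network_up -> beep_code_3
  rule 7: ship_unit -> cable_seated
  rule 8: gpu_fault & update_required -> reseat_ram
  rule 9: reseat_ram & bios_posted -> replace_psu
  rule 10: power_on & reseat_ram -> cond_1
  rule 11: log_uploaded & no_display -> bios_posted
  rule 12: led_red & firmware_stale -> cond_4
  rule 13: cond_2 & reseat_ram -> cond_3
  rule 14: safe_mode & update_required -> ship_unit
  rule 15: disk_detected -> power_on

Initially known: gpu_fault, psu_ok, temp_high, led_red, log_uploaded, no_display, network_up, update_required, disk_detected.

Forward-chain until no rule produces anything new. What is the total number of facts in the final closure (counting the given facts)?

Round 1 — rule 8, rule 11, rule 15, derive reseat_ram, bios_posted, power_on.
Round 2 — rule 9, rule 10, derive replace_psu, cond_1.
Round 3 — rule 2, derive safe_mode.
Round 4 — rule 14, derive ship_unit.
Round 5 — rule 7, derive cable_seated.
Round 6 — rule 4, derive firmware_stale.
Round 7 — rule 12, derive cond_4.
Closure: {bios_posted, cable_seated, cond_1, cond_4, disk_detected, firmware_stale, gpu_fault, led_red, log_uploaded, network_up, no_display, power_on, psu_ok, replace_psu, reseat_ram, safe_mode, ship_unit, temp_high, update_required} — 19 facts.

19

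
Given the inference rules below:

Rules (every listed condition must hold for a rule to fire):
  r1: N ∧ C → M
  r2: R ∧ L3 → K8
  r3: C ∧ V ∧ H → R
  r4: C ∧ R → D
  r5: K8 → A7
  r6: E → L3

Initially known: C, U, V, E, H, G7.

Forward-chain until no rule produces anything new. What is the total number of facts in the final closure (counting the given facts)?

11

Round 1: r3 [C ∧ V ∧ H → R]; r6 [E → L3]. Adds R, L3.
Round 2: r2 [R ∧ L3 → K8]; r4 [C ∧ R → D]. Adds K8, D.
Round 3: r5 [K8 → A7]. Adds A7.
Closure: {A7, C, D, E, G7, H, K8, L3, R, U, V} — 11 facts.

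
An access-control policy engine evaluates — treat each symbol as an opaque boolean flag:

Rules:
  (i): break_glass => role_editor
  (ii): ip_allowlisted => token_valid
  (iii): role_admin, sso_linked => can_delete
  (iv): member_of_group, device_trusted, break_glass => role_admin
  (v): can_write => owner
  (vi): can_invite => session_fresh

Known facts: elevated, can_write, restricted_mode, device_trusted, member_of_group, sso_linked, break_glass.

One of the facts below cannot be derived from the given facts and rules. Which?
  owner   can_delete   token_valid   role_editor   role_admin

token_valid

Round 1 — (i), (iv), (v), derive role_editor, role_admin, owner.
Round 2 — (iii), derive can_delete.
Derived: can_delete (round 2), owner (round 1), role_editor (round 1), role_admin (round 1). token_valid never appears in any round.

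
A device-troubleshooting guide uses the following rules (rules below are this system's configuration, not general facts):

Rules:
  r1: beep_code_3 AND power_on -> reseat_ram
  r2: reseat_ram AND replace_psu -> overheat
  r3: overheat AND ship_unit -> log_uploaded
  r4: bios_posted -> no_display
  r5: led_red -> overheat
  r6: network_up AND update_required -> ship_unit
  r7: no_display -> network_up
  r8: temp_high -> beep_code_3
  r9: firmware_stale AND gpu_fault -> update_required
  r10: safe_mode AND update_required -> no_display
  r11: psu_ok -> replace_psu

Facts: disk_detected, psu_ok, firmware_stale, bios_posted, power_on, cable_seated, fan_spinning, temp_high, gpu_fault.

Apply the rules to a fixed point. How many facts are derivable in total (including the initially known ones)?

18

Round 1 fires r4, r8, r9, r11, giving no_display, beep_code_3, update_required, replace_psu.
Round 2 fires r1, r7, giving reseat_ram, network_up.
Round 3 fires r2, r6, giving overheat, ship_unit.
Round 4 fires r3, giving log_uploaded.
Closure: {beep_code_3, bios_posted, cable_seated, disk_detected, fan_spinning, firmware_stale, gpu_fault, log_uploaded, network_up, no_display, overheat, power_on, psu_ok, replace_psu, reseat_ram, ship_unit, temp_high, update_required} — 18 facts.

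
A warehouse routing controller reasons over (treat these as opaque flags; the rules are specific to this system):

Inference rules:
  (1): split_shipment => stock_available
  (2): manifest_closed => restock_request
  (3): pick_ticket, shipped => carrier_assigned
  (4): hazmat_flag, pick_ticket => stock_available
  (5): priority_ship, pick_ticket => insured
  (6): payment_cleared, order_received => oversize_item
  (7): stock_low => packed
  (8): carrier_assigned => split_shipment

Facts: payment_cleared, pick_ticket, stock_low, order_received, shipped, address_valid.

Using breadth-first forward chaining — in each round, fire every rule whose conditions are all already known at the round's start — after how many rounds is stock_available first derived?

Round 1 fires (3), (6), (7), giving carrier_assigned, oversize_item, packed.
Round 2 fires (8), giving split_shipment.
Round 3 fires (1), giving stock_available.
stock_available first appears in round 3.

3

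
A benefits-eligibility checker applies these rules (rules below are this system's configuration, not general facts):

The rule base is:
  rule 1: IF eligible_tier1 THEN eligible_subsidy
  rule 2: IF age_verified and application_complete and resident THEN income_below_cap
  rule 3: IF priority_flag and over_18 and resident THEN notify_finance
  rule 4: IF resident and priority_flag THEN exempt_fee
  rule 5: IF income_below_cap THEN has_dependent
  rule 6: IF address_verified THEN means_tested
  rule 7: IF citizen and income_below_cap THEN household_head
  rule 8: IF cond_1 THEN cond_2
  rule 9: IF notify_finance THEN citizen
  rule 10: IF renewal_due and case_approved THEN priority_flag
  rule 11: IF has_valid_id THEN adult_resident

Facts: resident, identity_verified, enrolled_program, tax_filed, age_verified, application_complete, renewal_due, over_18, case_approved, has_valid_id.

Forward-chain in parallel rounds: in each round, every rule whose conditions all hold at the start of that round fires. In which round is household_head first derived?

4

Round 1 — rule 2, rule 10, rule 11, derive income_below_cap, priority_flag, adult_resident.
Round 2 — rule 3, rule 4, rule 5, derive notify_finance, exempt_fee, has_dependent.
Round 3 — rule 9, derive citizen.
Round 4 — rule 7, derive household_head.
household_head first appears in round 4.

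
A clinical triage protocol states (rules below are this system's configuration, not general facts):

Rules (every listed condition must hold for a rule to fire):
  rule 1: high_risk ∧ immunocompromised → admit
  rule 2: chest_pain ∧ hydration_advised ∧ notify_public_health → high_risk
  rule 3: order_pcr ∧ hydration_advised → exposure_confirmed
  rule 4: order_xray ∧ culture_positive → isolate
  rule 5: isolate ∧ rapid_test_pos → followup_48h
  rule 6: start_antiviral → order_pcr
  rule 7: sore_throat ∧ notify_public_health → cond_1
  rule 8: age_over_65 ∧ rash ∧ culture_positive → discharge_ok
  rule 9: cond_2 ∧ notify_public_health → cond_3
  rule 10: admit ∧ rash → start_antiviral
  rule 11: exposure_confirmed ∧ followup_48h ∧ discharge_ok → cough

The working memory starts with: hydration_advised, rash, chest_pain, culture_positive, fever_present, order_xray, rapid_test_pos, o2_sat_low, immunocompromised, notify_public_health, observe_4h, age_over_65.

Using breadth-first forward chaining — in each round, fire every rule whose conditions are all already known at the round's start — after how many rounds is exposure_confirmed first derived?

5

[1] rule 2 [chest_pain ∧ hydration_advised ∧ notify_public_health → high_risk]; rule 4 [order_xray ∧ culture_positive → isolate]; rule 8 [age_over_65 ∧ rash ∧ culture_positive → discharge_ok]. ⇒ new: high_risk, isolate, discharge_ok.
[2] rule 1 [high_risk ∧ immunocompromised → admit]; rule 5 [isolate ∧ rapid_test_pos → followup_48h]. ⇒ new: admit, followup_48h.
[3] rule 10 [admit ∧ rash → start_antiviral]. ⇒ new: start_antiviral.
[4] rule 6 [start_antiviral → order_pcr]. ⇒ new: order_pcr.
[5] rule 3 [order_pcr ∧ hydration_advised → exposure_confirmed]. ⇒ new: exposure_confirmed.
exposure_confirmed first appears in round 5.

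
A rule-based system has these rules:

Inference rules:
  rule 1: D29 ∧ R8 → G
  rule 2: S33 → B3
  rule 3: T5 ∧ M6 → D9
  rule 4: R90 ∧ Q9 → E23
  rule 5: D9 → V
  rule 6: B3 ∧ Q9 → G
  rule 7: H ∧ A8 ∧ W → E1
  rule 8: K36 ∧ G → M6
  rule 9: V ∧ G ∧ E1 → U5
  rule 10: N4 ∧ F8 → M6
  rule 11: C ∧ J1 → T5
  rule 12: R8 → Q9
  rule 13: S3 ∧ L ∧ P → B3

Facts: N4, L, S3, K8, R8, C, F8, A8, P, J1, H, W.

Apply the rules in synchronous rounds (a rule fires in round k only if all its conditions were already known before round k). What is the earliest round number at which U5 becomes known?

Round 1 fires rule 7, rule 10, rule 11, rule 12, rule 13, giving E1, M6, T5, Q9, B3.
Round 2 fires rule 3, rule 6, giving D9, G.
Round 3 fires rule 5, giving V.
Round 4 fires rule 9, giving U5.
U5 first appears in round 4.

4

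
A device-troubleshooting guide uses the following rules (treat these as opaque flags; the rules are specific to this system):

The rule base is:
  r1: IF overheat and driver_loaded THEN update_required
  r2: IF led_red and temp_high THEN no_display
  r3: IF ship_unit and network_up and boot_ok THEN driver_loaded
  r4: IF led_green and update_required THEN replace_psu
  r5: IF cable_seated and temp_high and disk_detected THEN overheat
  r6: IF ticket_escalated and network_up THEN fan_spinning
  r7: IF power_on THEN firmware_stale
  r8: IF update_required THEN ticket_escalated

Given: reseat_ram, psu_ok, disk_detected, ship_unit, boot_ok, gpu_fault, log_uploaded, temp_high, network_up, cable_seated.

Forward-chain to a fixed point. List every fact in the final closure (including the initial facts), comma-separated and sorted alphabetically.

[1] r3 [IF ship_unit and network_up and boot_ok THEN driver_loaded]; r5 [IF cable_seated and temp_high and disk_detected THEN overheat]. ⇒ new: driver_loaded, overheat.
[2] r1 [IF overheat and driver_loaded THEN update_required]. ⇒ new: update_required.
[3] r8 [IF update_required THEN ticket_escalated]. ⇒ new: ticket_escalated.
[4] r6 [IF ticket_escalated and network_up THEN fan_spinning]. ⇒ new: fan_spinning.

boot_ok, cable_seated, disk_detected, driver_loaded, fan_spinning, gpu_fault, log_uploaded, network_up, overheat, psu_ok, reseat_ram, ship_unit, temp_high, ticket_escalated, update_required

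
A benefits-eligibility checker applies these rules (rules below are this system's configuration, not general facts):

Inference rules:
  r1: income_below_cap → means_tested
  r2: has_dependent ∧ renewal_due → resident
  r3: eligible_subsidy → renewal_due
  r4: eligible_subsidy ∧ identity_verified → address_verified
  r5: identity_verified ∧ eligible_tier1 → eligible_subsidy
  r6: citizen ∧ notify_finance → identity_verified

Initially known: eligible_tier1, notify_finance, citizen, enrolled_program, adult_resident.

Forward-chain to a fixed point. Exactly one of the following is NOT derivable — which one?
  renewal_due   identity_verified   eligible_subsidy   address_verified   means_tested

Round 1 fires r6, giving identity_verified.
Round 2 fires r5, giving eligible_subsidy.
Round 3 fires r3, r4, giving renewal_due, address_verified.
Derived: eligible_subsidy (round 2), renewal_due (round 3), identity_verified (round 1), address_verified (round 3). means_tested never appears in any round.

means_tested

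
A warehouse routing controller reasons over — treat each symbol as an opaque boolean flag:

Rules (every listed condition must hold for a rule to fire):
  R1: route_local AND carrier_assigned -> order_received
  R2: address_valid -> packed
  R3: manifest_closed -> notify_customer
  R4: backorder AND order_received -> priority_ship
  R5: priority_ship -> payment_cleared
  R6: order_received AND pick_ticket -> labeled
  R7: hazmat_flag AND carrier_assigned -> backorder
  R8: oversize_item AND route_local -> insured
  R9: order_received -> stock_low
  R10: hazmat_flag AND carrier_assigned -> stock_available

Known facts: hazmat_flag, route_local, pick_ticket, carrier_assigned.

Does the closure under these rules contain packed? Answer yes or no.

Round 1 fires R1, R7, R10, giving order_received, backorder, stock_available.
Round 2 fires R4, R6, R9, giving priority_ship, labeled, stock_low.
Round 3 fires R5, giving payment_cleared.
Fixed point reached. packed is concluded only by R2; R2 needs address_valid (never derived).

no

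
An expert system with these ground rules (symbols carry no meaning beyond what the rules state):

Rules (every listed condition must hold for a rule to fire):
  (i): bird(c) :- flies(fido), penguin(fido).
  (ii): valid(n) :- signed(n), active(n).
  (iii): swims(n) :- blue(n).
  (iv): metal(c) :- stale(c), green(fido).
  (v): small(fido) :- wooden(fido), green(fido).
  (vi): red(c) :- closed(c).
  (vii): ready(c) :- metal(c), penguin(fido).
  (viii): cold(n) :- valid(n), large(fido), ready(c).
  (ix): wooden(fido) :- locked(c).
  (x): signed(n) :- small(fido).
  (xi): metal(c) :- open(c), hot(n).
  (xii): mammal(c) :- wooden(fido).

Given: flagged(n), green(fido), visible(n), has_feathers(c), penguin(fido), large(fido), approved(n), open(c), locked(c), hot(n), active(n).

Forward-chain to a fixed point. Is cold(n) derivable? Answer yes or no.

yes

Round 1: (ix) [wooden(fido) :- locked(c).]; (xi) [metal(c) :- open(c), hot(n).]. Adds wooden(fido), metal(c).
Round 2: (v) [small(fido) :- wooden(fido), green(fido).]; (vii) [ready(c) :- metal(c), penguin(fido).]; (xii) [mammal(c) :- wooden(fido).]. Adds small(fido), ready(c), mammal(c).
Round 3: (x) [signed(n) :- small(fido).]. Adds signed(n).
Round 4: (ii) [valid(n) :- signed(n), active(n).]. Adds valid(n).
Round 5: (viii) [cold(n) :- valid(n), large(fido), ready(c).]. Adds cold(n).
cold(n) appears in round 5, so it is derivable.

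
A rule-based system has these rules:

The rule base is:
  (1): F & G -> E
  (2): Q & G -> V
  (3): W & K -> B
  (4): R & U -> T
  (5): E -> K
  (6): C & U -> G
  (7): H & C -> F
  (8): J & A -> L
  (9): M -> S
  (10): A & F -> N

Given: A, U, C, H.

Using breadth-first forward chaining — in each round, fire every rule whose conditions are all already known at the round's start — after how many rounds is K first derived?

3

Round 1 fires (6), (7), giving G, F.
Round 2 fires (1), (10), giving E, N.
Round 3 fires (5), giving K.
K first appears in round 3.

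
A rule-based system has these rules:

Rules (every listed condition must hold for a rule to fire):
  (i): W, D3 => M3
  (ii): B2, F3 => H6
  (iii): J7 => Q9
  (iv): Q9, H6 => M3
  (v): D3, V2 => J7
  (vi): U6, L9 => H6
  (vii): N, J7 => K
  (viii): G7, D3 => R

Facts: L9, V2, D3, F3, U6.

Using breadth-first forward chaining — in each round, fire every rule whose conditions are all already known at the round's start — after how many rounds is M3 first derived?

Round 1 fires (v), (vi), giving J7, H6.
Round 2 fires (iii), giving Q9.
Round 3 fires (iv), giving M3.
M3 first appears in round 3.

3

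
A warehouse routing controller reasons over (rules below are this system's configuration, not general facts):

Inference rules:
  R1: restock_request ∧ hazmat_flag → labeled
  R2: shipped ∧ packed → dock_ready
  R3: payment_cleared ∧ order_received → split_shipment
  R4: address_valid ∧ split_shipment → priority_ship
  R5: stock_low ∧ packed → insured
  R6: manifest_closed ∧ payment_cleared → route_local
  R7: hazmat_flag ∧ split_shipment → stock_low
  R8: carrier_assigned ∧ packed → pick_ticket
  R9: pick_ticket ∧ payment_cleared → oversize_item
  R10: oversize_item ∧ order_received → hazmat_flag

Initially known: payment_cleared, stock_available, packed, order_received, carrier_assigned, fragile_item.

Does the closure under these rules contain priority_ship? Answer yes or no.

[1] R3 [payment_cleared ∧ order_received → split_shipment]; R8 [carrier_assigned ∧ packed → pick_ticket]. ⇒ new: split_shipment, pick_ticket.
[2] R9 [pick_ticket ∧ payment_cleared → oversize_item]. ⇒ new: oversize_item.
[3] R10 [oversize_item ∧ order_received → hazmat_flag]. ⇒ new: hazmat_flag.
[4] R7 [hazmat_flag ∧ split_shipment → stock_low]. ⇒ new: stock_low.
[5] R5 [stock_low ∧ packed → insured]. ⇒ new: insured.
Fixed point reached. priority_ship is concluded only by R4; R4 needs address_valid (never derived).

no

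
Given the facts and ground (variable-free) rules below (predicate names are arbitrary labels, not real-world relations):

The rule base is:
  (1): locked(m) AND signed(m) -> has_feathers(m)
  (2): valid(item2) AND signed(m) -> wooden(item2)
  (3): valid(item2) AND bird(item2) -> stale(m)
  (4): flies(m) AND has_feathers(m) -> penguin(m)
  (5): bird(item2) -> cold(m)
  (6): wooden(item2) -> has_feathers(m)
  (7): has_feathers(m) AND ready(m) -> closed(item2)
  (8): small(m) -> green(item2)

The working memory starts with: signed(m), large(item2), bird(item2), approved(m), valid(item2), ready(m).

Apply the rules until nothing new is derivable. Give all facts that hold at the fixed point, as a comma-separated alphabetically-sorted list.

Round 1 fires (2), (3), (5), giving wooden(item2), stale(m), cold(m).
Round 2 fires (6), giving has_feathers(m).
Round 3 fires (7), giving closed(item2).

approved(m), bird(item2), closed(item2), cold(m), has_feathers(m), large(item2), ready(m), signed(m), stale(m), valid(item2), wooden(item2)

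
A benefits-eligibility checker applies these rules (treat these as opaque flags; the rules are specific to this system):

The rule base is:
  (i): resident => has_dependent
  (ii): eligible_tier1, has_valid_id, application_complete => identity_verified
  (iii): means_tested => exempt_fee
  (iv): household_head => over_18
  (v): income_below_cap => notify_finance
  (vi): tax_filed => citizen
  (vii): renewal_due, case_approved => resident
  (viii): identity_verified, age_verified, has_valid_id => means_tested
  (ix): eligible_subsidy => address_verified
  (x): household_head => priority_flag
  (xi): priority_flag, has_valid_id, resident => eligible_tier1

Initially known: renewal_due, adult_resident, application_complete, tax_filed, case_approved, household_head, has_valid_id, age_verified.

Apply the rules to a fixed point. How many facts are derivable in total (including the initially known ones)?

Round 1 fires (iv), (vi), (vii), (x), giving over_18, citizen, resident, priority_flag.
Round 2 fires (i), (xi), giving has_dependent, eligible_tier1.
Round 3 fires (ii), giving identity_verified.
Round 4 fires (viii), giving means_tested.
Round 5 fires (iii), giving exempt_fee.
Closure: {adult_resident, age_verified, application_complete, case_approved, citizen, eligible_tier1, exempt_fee, has_dependent, has_valid_id, household_head, identity_verified, means_tested, over_18, priority_flag, renewal_due, resident, tax_filed} — 17 facts.

17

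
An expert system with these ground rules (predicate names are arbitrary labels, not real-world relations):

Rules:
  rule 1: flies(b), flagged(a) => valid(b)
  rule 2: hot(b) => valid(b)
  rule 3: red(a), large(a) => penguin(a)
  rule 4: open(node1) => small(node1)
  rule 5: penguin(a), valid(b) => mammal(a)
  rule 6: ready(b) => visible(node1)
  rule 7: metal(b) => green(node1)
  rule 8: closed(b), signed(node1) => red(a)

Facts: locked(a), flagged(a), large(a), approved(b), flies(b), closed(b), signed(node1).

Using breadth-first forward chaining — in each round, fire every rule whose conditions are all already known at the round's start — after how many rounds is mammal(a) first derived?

Round 1: rule 1 [flies(b), flagged(a) => valid(b)]; rule 8 [closed(b), signed(node1) => red(a)]. New: valid(b), red(a).
Round 2: rule 3 [red(a), large(a) => penguin(a)]. New: penguin(a).
Round 3: rule 5 [penguin(a), valid(b) => mammal(a)]. New: mammal(a).
mammal(a) first appears in round 3.

3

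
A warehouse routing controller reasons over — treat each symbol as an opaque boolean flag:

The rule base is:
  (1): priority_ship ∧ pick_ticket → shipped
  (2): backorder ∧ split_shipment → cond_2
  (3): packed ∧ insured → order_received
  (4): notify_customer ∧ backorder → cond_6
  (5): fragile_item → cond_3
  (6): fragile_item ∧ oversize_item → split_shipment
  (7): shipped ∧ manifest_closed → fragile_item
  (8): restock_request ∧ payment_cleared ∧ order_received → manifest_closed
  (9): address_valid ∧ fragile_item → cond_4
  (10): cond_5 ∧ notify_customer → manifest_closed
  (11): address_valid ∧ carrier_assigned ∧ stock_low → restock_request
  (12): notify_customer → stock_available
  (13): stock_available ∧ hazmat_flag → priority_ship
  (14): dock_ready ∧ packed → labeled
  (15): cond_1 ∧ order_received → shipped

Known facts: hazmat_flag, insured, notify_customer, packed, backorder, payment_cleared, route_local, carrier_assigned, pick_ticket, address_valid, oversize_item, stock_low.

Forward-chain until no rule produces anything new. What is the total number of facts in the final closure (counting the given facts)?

24

Round 1: (3) [packed ∧ insured → order_received]; (4) [notify_customer ∧ backorder → cond_6]; (11) [address_valid ∧ carrier_assigned ∧ stock_low → restock_request]; (12) [notify_customer → stock_available]. New: order_received, cond_6, restock_request, stock_available.
Round 2: (8) [restock_request ∧ payment_cleared ∧ order_received → manifest_closed]; (13) [stock_available ∧ hazmat_flag → priority_ship]. New: manifest_closed, priority_ship.
Round 3: (1) [priority_ship ∧ pick_ticket → shipped]. New: shipped.
Round 4: (7) [shipped ∧ manifest_closed → fragile_item]. New: fragile_item.
Round 5: (5) [fragile_item → cond_3]; (6) [fragile_item ∧ oversize_item → split_shipment]; (9) [address_valid ∧ fragile_item → cond_4]. New: cond_3, split_shipment, cond_4.
Round 6: (2) [backorder ∧ split_shipment → cond_2]. New: cond_2.
Closure: {address_valid, backorder, carrier_assigned, cond_2, cond_3, cond_4, cond_6, fragile_item, hazmat_flag, insured, manifest_closed, notify_customer, order_received, oversize_item, packed, payment_cleared, pick_ticket, priority_ship, restock_request, route_local, shipped, split_shipment, stock_available, stock_low} — 24 facts.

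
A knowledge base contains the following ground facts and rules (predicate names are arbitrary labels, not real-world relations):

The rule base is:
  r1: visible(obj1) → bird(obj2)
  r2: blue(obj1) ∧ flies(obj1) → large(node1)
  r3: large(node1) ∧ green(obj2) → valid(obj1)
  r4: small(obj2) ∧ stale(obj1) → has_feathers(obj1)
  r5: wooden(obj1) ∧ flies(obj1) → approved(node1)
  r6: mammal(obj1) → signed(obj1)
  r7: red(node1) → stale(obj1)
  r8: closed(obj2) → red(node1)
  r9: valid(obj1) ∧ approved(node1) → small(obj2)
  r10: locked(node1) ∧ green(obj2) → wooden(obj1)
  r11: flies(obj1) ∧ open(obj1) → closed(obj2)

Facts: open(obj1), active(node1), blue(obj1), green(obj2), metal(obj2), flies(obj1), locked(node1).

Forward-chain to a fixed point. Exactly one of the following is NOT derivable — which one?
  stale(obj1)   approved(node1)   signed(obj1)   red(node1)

signed(obj1)

Round 1: r2 [blue(obj1) ∧ flies(obj1) → large(node1)]; r10 [locked(node1) ∧ green(obj2) → wooden(obj1)]; r11 [flies(obj1) ∧ open(obj1) → closed(obj2)]. New: large(node1), wooden(obj1), closed(obj2).
Round 2: r3 [large(node1) ∧ green(obj2) → valid(obj1)]; r5 [wooden(obj1) ∧ flies(obj1) → approved(node1)]; r8 [closed(obj2) → red(node1)]. New: valid(obj1), approved(node1), red(node1).
Round 3: r7 [red(node1) → stale(obj1)]; r9 [valid(obj1) ∧ approved(node1) → small(obj2)]. New: stale(obj1), small(obj2).
Round 4: r4 [small(obj2) ∧ stale(obj1) → has_feathers(obj1)]. New: has_feathers(obj1).
Derived: approved(node1) (round 2), stale(obj1) (round 3), red(node1) (round 2). signed(obj1) never appears in any round.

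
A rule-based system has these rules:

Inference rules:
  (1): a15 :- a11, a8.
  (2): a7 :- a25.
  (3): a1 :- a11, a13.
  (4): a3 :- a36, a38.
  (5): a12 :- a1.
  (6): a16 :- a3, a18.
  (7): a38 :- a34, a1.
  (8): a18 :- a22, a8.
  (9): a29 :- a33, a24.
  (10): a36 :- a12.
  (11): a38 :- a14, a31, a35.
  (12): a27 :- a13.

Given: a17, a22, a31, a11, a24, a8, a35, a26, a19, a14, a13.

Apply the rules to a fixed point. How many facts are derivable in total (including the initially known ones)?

20

[1] (1) [a15 :- a11, a8.]; (3) [a1 :- a11, a13.]; (8) [a18 :- a22, a8.]; (11) [a38 :- a14, a31, a35.]; (12) [a27 :- a13.]. ⇒ new: a15, a1, a18, a38, a27.
[2] (5) [a12 :- a1.]. ⇒ new: a12.
[3] (10) [a36 :- a12.]. ⇒ new: a36.
[4] (4) [a3 :- a36, a38.]. ⇒ new: a3.
[5] (6) [a16 :- a3, a18.]. ⇒ new: a16.
Closure: {a1, a11, a12, a13, a14, a15, a16, a17, a18, a19, a22, a24, a26, a27, a3, a31, a35, a36, a38, a8} — 20 facts.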